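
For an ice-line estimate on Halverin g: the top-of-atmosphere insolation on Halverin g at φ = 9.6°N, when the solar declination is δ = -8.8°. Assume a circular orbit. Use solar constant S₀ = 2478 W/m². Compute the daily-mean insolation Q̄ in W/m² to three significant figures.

cos H₀ = −tan(+9.6°) tan(-8.800°) = 0.0262, H₀ = 1.5446 rad.
Bracket: H₀ sin φ sin δ + cos φ cos δ sin H₀ = 1.5446×0.16677×-0.15299 + 0.98600×0.98823×0.99966 = -0.039409 + 0.974063 = 0.934654.
Q̄ = (S₀/π) × [bracket] = (2478/π) × 0.934654 = 737.2 W/m².

Q̄ ≈ 737 W/m²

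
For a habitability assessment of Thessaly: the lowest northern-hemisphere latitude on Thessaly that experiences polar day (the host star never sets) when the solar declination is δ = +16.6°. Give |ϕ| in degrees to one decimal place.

Polar day requires cos h₀ = −tan ϕ tan δ ≤ −1, i.e. tan ϕ tan δ ≥ 1.
The boundary is |tan ϕ| · |tan δ| = 1, so |ϕ| = 90° − |δ| = 90° − 16.6° = 73.4° in the northern hemisphere.

|ϕ| = 73.4°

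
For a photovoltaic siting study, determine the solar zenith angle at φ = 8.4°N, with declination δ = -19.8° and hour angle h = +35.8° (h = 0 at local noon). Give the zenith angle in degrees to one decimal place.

θ_z = 45.1°

cos θ_z = sin φ sin δ + cos φ cos δ cos h = -0.049484 + 0.754928 = 0.705444.
θ_z = arccos(0.705444) = 45.1°.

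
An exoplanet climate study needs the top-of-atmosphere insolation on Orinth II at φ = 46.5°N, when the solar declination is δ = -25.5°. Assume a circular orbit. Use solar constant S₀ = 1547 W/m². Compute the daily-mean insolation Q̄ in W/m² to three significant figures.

cos H₀ = −tan(+46.5°) tan(-25.500°) = 0.5026, H₀ = 1.0442 rad.
Bracket: H₀ sin φ sin δ + cos φ cos δ sin H₀ = 1.0442×0.72537×-0.43051 + 0.68835×0.90259×0.86450 = -0.326082 + 0.537112 = 0.211030.
Q̄ = (S₀/π) × [bracket] = (1547/π) × 0.211030 = 103.9 W/m².

Q̄ ≈ 104 W/m²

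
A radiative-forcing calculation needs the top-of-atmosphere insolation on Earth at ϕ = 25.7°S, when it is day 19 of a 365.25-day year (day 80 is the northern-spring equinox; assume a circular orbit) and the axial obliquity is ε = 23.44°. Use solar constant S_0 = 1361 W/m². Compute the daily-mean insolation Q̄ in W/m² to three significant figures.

Q̄ ≈ 474 W/m²

Solar longitude: L_s = 360° × (19 − 80)/365.25 = -60.123°, i.e. -60.123° + 360° = 299.877°.
sin δ = sin 23.44° × sin 299.877° = -0.34492, so δ = -20.177°.
cos h₀ = −tan(-25.7°) tan(-20.177°) = -0.1769, h₀ = 1.7486 rad.
Bracket: h₀ sin ϕ sin δ + cos ϕ cos δ sin h₀ = 1.7486×-0.43366×-0.34492 + 0.90108×0.93863×0.98424 = 0.261552 + 0.832451 = 1.094003.
Q̄ = (S_0/π) × [bracket] = (1361/π) × 1.094003 = 473.9 W/m².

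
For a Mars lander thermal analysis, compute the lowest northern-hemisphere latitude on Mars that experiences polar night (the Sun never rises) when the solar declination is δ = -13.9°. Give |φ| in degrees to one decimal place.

|φ| = 76.1°

Polar night requires cos H₀ = −tan φ tan δ ≥ 1, i.e. tan φ tan δ ≤ −1.
The boundary is |tan φ| · |tan δ| = 1, so |φ| = 90° − |δ| = 90° − 13.9° = 76.1° in the northern hemisphere.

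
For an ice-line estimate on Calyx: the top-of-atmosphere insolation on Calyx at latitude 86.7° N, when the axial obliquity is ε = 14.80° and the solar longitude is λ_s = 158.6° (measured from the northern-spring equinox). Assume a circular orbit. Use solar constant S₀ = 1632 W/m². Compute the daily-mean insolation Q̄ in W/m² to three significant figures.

Solar declination: sin δ = sin ε · sin λ_s = sin 14.80° × sin 158.6° = 0.09321, so δ = +5.348°.
cos H₀ = −tan(+86.7°) tan(+5.348°) = -1.6236 ≤ −1 ⇒ polar day, H₀ = π.
Bracket: H₀ sin φ sin δ + cos φ cos δ sin H₀ = 3.1416×0.99834×0.09321 + 0.05756×0.99565×0.00000 = 0.292342 + 0.000000 = 0.292342.
Q̄ = (S₀/π) × [bracket] = (1632/π) × 0.292342 = 151.9 W/m².

Q̄ ≈ 152 W/m²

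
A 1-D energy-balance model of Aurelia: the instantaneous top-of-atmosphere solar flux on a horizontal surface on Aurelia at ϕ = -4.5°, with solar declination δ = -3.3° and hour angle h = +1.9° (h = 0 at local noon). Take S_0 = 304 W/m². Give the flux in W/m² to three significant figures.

304 W/m²

cos θ_z = sin ϕ sin δ + cos ϕ cos δ cos h = 0.004516 + 0.994717 = 0.999233.
Flux = S_0 · cos θ_z = 304 × 0.999233 = 303.8 W/m².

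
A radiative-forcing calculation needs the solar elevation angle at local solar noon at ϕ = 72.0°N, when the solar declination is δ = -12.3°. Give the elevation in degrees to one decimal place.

5.7°

At local noon the hour angle is zero, so the zenith angle equals |ϕ − δ| = |+72.0° − (-12.300°)| = 84.300°.
Elevation = 90° − 84.300° = 5.7°.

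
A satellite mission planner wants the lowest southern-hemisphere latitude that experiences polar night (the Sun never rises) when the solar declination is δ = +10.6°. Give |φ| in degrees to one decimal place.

Polar night requires cos H₀ = −tan φ tan δ ≥ 1, i.e. tan φ tan δ ≤ −1.
The boundary is |tan φ| · |tan δ| = 1, so |φ| = 90° − |δ| = 90° − 10.6° = 79.4° in the southern hemisphere.

|φ| = 79.4°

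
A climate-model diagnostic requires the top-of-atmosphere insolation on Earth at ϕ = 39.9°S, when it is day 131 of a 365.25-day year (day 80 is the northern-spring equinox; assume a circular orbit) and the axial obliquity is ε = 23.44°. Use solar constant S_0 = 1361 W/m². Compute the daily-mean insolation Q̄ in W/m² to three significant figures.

Solar longitude: L_s = 360° × (131 − 80)/365.25 = 50.267°.
sin δ = sin 23.44° × sin 50.267° = 0.30591, so δ = +17.813°.
cos h₀ = −tan(-39.9°) tan(+17.813°) = 0.2687, h₀ = 1.2988 rad.
Bracket: h₀ sin ϕ sin δ + cos ϕ cos δ sin h₀ = 1.2988×-0.64145×0.30591 + 0.76717×0.95206×0.96323 = -0.254858 + 0.703535 = 0.448677.
Q̄ = (S_0/π) × [bracket] = (1361/π) × 0.448677 = 194.4 W/m².

Q̄ ≈ 194 W/m²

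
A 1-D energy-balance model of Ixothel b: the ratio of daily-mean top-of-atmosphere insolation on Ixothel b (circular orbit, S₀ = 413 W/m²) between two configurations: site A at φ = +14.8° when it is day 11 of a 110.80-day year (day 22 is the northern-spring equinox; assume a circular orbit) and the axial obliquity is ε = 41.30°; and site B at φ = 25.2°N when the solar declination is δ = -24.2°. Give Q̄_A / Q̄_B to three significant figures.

Q̄_A / Q̄_B ≈ 1.30

— Configuration A (φ=+14.8°):
Solar longitude: λ_s = 360° × (11 − 22)/110.80 = -35.740°, i.e. -35.740° + 360° = 324.260°.
sin δ = sin 41.30° × sin 324.260° = -0.38551, so δ = -22.676°.
cos H₀ = −tan(+14.8°) tan(-22.676°) = 0.1104, H₀ = 1.4602 rad.
Bracket: H₀ sin φ sin δ + cos φ cos δ sin H₀ = 1.4602×0.25545×-0.38551 + 0.96682×0.92270×0.99389 = -0.143798 + 0.886634 = 0.742836.
Q̄ = (S₀/π) × [bracket] = (413/π) × 0.742836 = 97.655 W/m².
— Configuration B (φ=+25.2°):
cos H₀ = −tan(+25.2°) tan(-24.200°) = 0.2115, H₀ = 1.3577 rad.
Bracket: H₀ sin φ sin δ + cos φ cos δ sin H₀ = 1.3577×0.42578×-0.40992 + 0.90483×0.91212×0.97738 = -0.236967 + 0.806645 = 0.569678.
Q̄ = (S₀/π) × [bracket] = (413/π) × 0.569678 = 74.891 W/m².
Ratio Q̄_A / Q̄_B = 97.655 / 74.891 = 1.304.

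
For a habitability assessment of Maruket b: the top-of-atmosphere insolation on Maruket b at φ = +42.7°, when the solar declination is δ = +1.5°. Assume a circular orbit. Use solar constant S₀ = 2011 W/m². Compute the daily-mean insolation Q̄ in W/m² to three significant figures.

cos H₀ = −tan(+42.7°) tan(+1.500°) = -0.0242, H₀ = 1.5950 rad.
Bracket: H₀ sin φ sin δ + cos φ cos δ sin H₀ = 1.5950×0.67816×0.02618 + 0.73491×0.99966×0.99971 = 0.028318 + 0.734447 = 0.762765.
Q̄ = (S₀/π) × [bracket] = (2011/π) × 0.762765 = 488.3 W/m².

Q̄ ≈ 488 W/m²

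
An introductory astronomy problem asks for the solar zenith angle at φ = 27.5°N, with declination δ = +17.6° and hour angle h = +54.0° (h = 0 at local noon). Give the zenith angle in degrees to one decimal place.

cos θ_z = sin φ sin δ + cos φ cos δ cos h = 0.139619 + 0.496967 = 0.636586.
θ_z = arccos(0.636586) = 50.5°.

θ_z = 50.5°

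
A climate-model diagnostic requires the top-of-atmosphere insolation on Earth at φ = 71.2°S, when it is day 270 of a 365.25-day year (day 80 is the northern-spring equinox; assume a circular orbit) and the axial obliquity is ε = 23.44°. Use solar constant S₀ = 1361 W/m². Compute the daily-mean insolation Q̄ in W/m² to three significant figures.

Q̄ ≈ 173 W/m²

Solar longitude: λ_s = 360° × (270 − 80)/365.25 = 187.269°.
sin δ = sin 23.44° × sin 187.269° = -0.05033, so δ = -2.885°.
cos H₀ = −tan(-71.2°) tan(-2.885°) = -0.1480, H₀ = 1.7194 rad.
Bracket: H₀ sin φ sin δ + cos φ cos δ sin H₀ = 1.7194×-0.94665×-0.05033 + 0.32227×0.99873×0.98898 = 0.081921 + 0.318314 = 0.400235.
Q̄ = (S₀/π) × [bracket] = (1361/π) × 0.400235 = 173.4 W/m².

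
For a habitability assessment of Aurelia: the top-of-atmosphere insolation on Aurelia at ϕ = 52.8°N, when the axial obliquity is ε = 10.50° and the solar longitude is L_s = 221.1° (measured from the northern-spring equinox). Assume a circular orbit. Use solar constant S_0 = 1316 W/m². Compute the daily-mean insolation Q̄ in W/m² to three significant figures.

Q̄ ≈ 192 W/m²

Solar declination: sin δ = sin ε · sin L_s = sin 10.50° × sin 221.1° = -0.11980, so δ = -6.880°.
cos h₀ = −tan(+52.8°) tan(-6.880°) = 0.1590, h₀ = 1.4111 rad.
Bracket: h₀ sin ϕ sin δ + cos ϕ cos δ sin h₀ = 1.4111×0.79653×-0.11980 + 0.60460×0.99280×0.98728 = -0.134653 + 0.592612 = 0.457959.
Q̄ = (S_0/π) × [bracket] = (1316/π) × 0.457959 = 191.8 W/m².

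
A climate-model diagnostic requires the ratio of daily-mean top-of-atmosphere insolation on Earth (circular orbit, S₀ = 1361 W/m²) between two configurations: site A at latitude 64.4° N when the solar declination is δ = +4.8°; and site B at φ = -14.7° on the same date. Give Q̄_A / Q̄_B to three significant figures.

Q̄_A / Q̄_B ≈ 0.597

— Configuration A (φ=+64.4°):
cos H₀ = −tan(+64.4°) tan(+4.800°) = -0.1753, H₀ = 1.7470 rad.
Bracket: H₀ sin φ sin δ + cos φ cos δ sin H₀ = 1.7470×0.90183×0.08368 + 0.43209×0.99649×0.98452 = 0.131838 + 0.423908 = 0.555746.
Q̄ = (S₀/π) × [bracket] = (1361/π) × 0.555746 = 240.76 W/m².
— Configuration B (φ=-14.7°):
cos H₀ = −tan(-14.7°) tan(+4.800°) = 0.0220, H₀ = 1.5488 rad.
Bracket: H₀ sin φ sin δ + cos φ cos δ sin H₀ = 1.5488×-0.25376×0.08368 + 0.96727×0.99649×0.99976 = -0.032888 + 0.963644 = 0.930756.
Q̄ = (S₀/π) × [bracket] = (1361/π) × 0.930756 = 403.22 W/m².
Ratio Q̄_A / Q̄_B = 240.76 / 403.22 = 0.5971.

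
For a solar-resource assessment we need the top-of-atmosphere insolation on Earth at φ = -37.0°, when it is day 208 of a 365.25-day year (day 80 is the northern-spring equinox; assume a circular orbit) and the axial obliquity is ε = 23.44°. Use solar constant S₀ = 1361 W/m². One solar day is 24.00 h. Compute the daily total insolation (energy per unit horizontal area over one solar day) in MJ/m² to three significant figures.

Solar longitude: λ_s = 360° × (208 − 80)/365.25 = 126.160°.
sin δ = sin 23.44° × sin 126.160° = 0.32116, so δ = +18.733°.
cos H₀ = −tan(-37.0°) tan(+18.733°) = 0.2556, H₀ = 1.3124 rad.
Bracket: H₀ sin φ sin δ + cos φ cos δ sin H₀ = 1.3124×-0.60182×0.32116 + 0.79864×0.94702×0.96680 = -0.253661 + 0.731218 = 0.477557.
Q̄ = (S₀/π) × [bracket] = (1361/π) × 0.477557 = 206.89 W/m².
Daily total = Q̄ × 24.00 h × 3600 s/h = 206.89 × 24.00 × 3600 / 10⁶ = 17.88 MJ/m².

17.9 MJ/m²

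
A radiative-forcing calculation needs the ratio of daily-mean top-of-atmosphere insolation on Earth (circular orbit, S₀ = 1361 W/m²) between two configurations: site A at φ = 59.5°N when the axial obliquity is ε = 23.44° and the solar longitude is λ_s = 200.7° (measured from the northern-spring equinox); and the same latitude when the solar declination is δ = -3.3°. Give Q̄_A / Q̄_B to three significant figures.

Q̄_A / Q̄_B ≈ 0.758

— Configuration A (φ=+59.5°):
Solar declination: sin δ = sin ε · sin λ_s = sin 23.44° × sin 200.7° = -0.14061, so δ = -8.083°.
cos H₀ = −tan(+59.5°) tan(-8.083°) = 0.2411, H₀ = 1.3273 rad.
Bracket: H₀ sin φ sin δ + cos φ cos δ sin H₀ = 1.3273×0.86163×-0.14061 + 0.50754×0.99007×0.97050 = -0.160807 + 0.487676 = 0.326869.
Q̄ = (S₀/π) × [bracket] = (1361/π) × 0.326869 = 141.61 W/m².
— Configuration B (φ=+59.5°):
cos H₀ = −tan(+59.5°) tan(-3.300°) = 0.0979, H₀ = 1.4728 rad.
Bracket: H₀ sin φ sin δ + cos φ cos δ sin H₀ = 1.4728×0.86163×-0.05756 + 0.50754×0.99834×0.99520 = -0.073044 + 0.504265 = 0.431221.
Q̄ = (S₀/π) × [bracket] = (1361/π) × 0.431221 = 186.81 W/m².
Ratio Q̄_A / Q̄_B = 141.61 / 186.81 = 0.7580.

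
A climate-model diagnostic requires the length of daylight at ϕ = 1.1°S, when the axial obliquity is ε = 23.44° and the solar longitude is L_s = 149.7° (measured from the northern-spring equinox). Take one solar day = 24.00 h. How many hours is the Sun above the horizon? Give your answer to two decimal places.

Solar declination: sin δ = sin ε · sin L_s = sin 23.44° × sin 149.7° = 0.20070, so δ = +11.578°.
cos h₀ = −tan ϕ · tan δ = −tan(-1.1°) × tan(+11.578°) = 0.0039, so h₀ = 1.5669 rad = 89.77°.
Daylight = 2h₀/(2π) × 24.00 h = (1.5669/π) × 24.00 = 11.97 h.

11.97 h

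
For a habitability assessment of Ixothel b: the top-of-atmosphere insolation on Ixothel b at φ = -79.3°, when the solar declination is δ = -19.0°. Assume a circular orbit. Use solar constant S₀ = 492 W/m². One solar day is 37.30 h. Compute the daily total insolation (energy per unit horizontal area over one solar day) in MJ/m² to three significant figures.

cos H₀ = −tan(-79.3°) tan(-19.000°) = -1.8223 ≤ −1 ⇒ polar day, H₀ = π.
Bracket: H₀ sin φ sin δ + cos φ cos δ sin H₀ = 3.1416×-0.98261×-0.32557 + 0.18567×0.94552×0.00000 = 1.005024 + 0.000000 = 1.005024.
Q̄ = (S₀/π) × [bracket] = (492/π) × 1.005024 = 157.40 W/m².
Daily total = Q̄ × 37.30 h × 3600 s/h = 157.40 × 37.30 × 3600 / 10⁶ = 21.14 MJ/m².

21.1 MJ/m²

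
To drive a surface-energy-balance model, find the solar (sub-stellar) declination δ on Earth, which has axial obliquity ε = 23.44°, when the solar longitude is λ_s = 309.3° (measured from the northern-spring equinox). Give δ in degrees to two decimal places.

sin δ = sin ε · sin λ_s = sin 23.44° × sin 309.3° = -0.307825.
δ = arcsin(-0.307825) = -17.93°.

δ = -17.93°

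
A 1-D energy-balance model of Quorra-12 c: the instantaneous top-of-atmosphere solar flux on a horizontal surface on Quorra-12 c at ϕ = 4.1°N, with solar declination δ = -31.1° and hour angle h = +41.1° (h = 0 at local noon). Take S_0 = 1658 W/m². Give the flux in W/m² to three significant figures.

1.01e+03 W/m²

cos θ_z = sin ϕ sin δ + cos ϕ cos δ cos h = -0.036931 + 0.643600 = 0.606669.
Flux = S_0 · cos θ_z = 1658 × 0.606669 = 1006 W/m².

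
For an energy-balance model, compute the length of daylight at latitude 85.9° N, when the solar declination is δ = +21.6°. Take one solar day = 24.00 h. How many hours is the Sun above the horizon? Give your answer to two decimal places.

24.00 h

Sunrise equation: cos H₀ = −tan φ · tan δ = -5.5235 ≤ −1, so the Sun never sets (polar day) and H₀ = π.
Daylight = 2H₀/(2π) × 24.00 h = (3.1416/π) × 24.00 = 24.00 h.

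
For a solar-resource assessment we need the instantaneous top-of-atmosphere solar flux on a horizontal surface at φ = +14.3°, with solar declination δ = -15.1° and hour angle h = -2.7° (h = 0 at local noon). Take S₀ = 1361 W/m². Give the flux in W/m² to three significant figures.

cos θ_z = sin φ sin δ + cos φ cos δ cos h = -0.064344 + 0.934520 = 0.870176.
Flux = S₀ · cos θ_z = 1361 × 0.870176 = 1184 W/m².

1.18e+03 W/m²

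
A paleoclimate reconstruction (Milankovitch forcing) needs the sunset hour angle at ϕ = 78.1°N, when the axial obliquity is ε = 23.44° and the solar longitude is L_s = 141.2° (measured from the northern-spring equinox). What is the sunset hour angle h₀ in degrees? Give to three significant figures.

Solar declination: sin δ = sin ε · sin L_s = sin 23.44° × sin 141.2° = 0.24926, so δ = +14.433°.
Sunrise equation: cos h₀ = −tan ϕ · tan δ = -1.2214 ≤ −1, so the Sun never sets (polar day) and h₀ = π.

h₀ = 180°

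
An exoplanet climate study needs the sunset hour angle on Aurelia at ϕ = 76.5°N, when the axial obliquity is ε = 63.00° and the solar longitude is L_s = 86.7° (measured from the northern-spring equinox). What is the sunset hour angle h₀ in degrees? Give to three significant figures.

h₀ = 180°

Solar declination: sin δ = sin ε · sin L_s = sin 63.00° × sin 86.7° = 0.88953, so δ = +62.814°.
Sunrise equation: cos h₀ = −tan ϕ · tan δ = -8.1097 ≤ −1, so the host star never sets (polar day) and h₀ = π.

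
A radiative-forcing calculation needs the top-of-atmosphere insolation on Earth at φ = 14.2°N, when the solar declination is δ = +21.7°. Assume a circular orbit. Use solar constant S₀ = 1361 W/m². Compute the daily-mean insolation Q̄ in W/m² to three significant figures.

Q̄ ≈ 454 W/m²

cos H₀ = −tan(+14.2°) tan(+21.700°) = -0.1007, H₀ = 1.6717 rad.
Bracket: H₀ sin φ sin δ + cos φ cos δ sin H₀ = 1.6717×0.24531×0.36975 + 0.96945×0.92913×0.99492 = 0.151629 + 0.896169 = 1.047798.
Q̄ = (S₀/π) × [bracket] = (1361/π) × 1.047798 = 453.9 W/m².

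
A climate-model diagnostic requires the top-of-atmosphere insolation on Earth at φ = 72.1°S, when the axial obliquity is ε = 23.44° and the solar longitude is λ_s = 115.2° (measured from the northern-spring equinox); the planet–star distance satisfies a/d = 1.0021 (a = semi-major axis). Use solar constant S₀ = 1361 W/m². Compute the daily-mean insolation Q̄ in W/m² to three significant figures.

Solar declination: sin δ = sin ε · sin λ_s = sin 23.44° × sin 115.2° = 0.35993, so δ = +21.096°.
cos H₀ = −tan(-72.1°) tan(+21.096°) = 1.1944 ≥ 1 ⇒ polar night, H₀ = 0 and Q̄ = 0.
Inverse-square distance factor (a/d)² = 1.0021² = 1.004204.

Q̄ ≈ 0.00 W/m²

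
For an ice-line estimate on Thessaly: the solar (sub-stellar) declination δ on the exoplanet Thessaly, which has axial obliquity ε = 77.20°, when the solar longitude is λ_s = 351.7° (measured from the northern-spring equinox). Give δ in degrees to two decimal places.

δ = -8.09°

sin δ = sin ε · sin λ_s = sin 77.20° × sin 351.7° = -0.140769.
δ = arcsin(-0.140769) = -8.09°.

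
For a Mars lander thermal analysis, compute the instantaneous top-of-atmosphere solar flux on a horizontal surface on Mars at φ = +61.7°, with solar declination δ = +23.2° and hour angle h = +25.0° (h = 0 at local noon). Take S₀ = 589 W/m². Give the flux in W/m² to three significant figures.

437 W/m²

cos θ_z = sin φ sin δ + cos φ cos δ cos h = 0.346857 + 0.394925 = 0.741782.
Flux = S₀ · cos θ_z = 589 × 0.741782 = 436.9 W/m².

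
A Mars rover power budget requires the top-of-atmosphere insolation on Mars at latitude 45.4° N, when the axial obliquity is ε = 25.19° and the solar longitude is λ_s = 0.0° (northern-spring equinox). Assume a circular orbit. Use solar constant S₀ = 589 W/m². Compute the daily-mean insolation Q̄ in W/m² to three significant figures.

Q̄ ≈ 132 W/m²

Solar declination: sin δ = sin ε · sin λ_s = sin 25.19° × sin 0.0° = 0.00000, so δ = +0.000°.
cos H₀ = −tan(+45.4°) tan(+0.000°) = -0.0000, H₀ = 1.5708 rad.
Bracket: H₀ sin φ sin δ + cos φ cos δ sin H₀ = 1.5708×0.71203×0.00000 + 0.70215×1.00000×1.00000 = 0.000000 + 0.702150 = 0.702150.
Q̄ = (S₀/π) × [bracket] = (589/π) × 0.702150 = 131.6 W/m².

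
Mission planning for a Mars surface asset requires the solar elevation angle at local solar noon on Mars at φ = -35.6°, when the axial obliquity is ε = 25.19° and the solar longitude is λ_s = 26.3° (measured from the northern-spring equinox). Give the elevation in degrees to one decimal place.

Solar declination: sin δ = sin ε · sin λ_s = sin 25.19° × sin 26.3° = 0.18858, so δ = +10.870°.
At local noon the hour angle is zero, so the zenith angle equals |φ − δ| = |-35.6° − (+10.870°)| = 46.470°.
Elevation = 90° − 46.470° = 43.5°.

43.5°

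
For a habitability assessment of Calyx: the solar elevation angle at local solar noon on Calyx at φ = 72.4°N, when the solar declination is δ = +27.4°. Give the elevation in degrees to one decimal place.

45.0°

At local noon the hour angle is zero, so the zenith angle equals |φ − δ| = |+72.4° − (+27.400°)| = 45.000°.
Elevation = 90° − 45.000° = 45.0°.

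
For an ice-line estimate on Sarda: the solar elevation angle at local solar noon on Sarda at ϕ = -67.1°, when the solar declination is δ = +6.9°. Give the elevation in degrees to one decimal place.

16.0°

At local noon the hour angle is zero, so the zenith angle equals |ϕ − δ| = |-67.1° − (+6.900°)| = 74.000°.
Elevation = 90° − 74.000° = 16.0°.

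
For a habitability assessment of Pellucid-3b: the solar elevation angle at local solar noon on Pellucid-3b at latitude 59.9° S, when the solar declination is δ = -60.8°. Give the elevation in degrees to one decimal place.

At local noon the hour angle is zero, so the zenith angle equals |φ − δ| = |-59.9° − (-60.800°)| = 0.900°.
Elevation = 90° − 0.900° = 89.1°.

89.1°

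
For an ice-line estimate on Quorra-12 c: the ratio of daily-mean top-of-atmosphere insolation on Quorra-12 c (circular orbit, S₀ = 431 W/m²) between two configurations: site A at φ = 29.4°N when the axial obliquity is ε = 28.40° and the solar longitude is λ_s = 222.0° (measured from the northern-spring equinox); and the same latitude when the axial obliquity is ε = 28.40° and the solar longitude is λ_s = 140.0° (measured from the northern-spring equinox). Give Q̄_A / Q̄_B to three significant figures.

— Configuration A (φ=+29.4°):
Solar declination: sin δ = sin ε · sin λ_s = sin 28.40° × sin 222.0° = -0.31825, so δ = -18.557°.
cos H₀ = −tan(+29.4°) tan(-18.557°) = 0.1892, H₀ = 1.3805 rad.
Bracket: H₀ sin φ sin δ + cos φ cos δ sin H₀ = 1.3805×0.49090×-0.31825 + 0.87121×0.94801×0.98195 = -0.215674 + 0.811008 = 0.595334.
Q̄ = (S₀/π) × [bracket] = (431/π) × 0.595334 = 81.675 W/m².
— Configuration B (φ=+29.4°):
Solar declination: sin δ = sin ε · sin λ_s = sin 28.40° × sin 140.0° = 0.30573, so δ = +17.802°.
cos H₀ = −tan(+29.4°) tan(+17.802°) = -0.1809, H₀ = 1.7527 rad.
Bracket: H₀ sin φ sin δ + cos φ cos δ sin H₀ = 1.7527×0.49090×0.30573 + 0.87121×0.95212×0.98350 = 0.263050 + 0.815810 = 1.078860.
Q̄ = (S₀/π) × [bracket] = (431/π) × 1.078860 = 148.01 W/m².
Ratio Q̄_A / Q̄_B = 81.675 / 148.01 = 0.5518.

Q̄_A / Q̄_B ≈ 0.552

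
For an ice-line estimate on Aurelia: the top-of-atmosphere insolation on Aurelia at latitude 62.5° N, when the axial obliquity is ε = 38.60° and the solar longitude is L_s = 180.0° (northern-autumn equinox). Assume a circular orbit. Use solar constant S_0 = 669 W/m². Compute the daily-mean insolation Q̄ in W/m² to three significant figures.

Q̄ ≈ 98.3 W/m²

Solar declination: sin δ = sin ε · sin L_s = sin 38.60° × sin 180.0° = 0.00000, so δ = +0.000°.
cos h₀ = −tan(+62.5°) tan(+0.000°) = -0.0000, h₀ = 1.5708 rad.
Bracket: h₀ sin ϕ sin δ + cos ϕ cos δ sin h₀ = 1.5708×0.88701×0.00000 + 0.46175×1.00000×1.00000 = 0.000000 + 0.461750 = 0.461750.
Q̄ = (S_0/π) × [bracket] = (669/π) × 0.461750 = 98.33 W/m².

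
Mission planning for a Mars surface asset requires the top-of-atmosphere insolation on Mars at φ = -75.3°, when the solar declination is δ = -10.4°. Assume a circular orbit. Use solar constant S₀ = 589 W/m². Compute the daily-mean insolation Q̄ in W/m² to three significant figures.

cos H₀ = −tan(-75.3°) tan(-10.400°) = -0.6996, H₀ = 2.3456 rad.
Bracket: H₀ sin φ sin δ + cos φ cos δ sin H₀ = 2.3456×-0.96727×-0.18052 + 0.25376×0.98357×0.71454 = 0.409569 + 0.178343 = 0.587912.
Q̄ = (S₀/π) × [bracket] = (589/π) × 0.587912 = 110.2 W/m².

Q̄ ≈ 110 W/m²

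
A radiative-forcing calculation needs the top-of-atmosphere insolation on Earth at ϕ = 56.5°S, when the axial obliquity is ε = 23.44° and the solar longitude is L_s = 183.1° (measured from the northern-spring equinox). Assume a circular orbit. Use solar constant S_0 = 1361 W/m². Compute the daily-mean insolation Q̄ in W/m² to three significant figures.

Q̄ ≈ 251 W/m²

Solar declination: sin δ = sin ε · sin L_s = sin 23.44° × sin 183.1° = -0.02151, so δ = -1.233°.
cos h₀ = −tan(-56.5°) tan(-1.233°) = -0.0325, h₀ = 1.6033 rad.
Bracket: h₀ sin ϕ sin δ + cos ϕ cos δ sin h₀ = 1.6033×-0.83389×-0.02151 + 0.55194×0.99977×0.99947 = 0.028758 + 0.551521 = 0.580279.
Q̄ = (S_0/π) × [bracket] = (1361/π) × 0.580279 = 251.4 W/m².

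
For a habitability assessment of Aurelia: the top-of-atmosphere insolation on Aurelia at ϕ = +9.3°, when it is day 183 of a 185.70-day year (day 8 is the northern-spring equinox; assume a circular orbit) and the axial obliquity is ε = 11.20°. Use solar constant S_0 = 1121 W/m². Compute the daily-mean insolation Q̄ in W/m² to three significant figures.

Q̄ ≈ 345 W/m²

Solar longitude: L_s = 360° × (183 − 8)/185.70 = 339.257°.
sin δ = sin 11.20° × sin 339.257° = -0.06879, so δ = -3.945°.
cos h₀ = −tan(+9.3°) tan(-3.945°) = 0.0113, h₀ = 1.5595 rad.
Bracket: h₀ sin ϕ sin δ + cos ϕ cos δ sin h₀ = 1.5595×0.16160×-0.06879 + 0.98686×0.99763×0.99994 = -0.017336 + 0.984462 = 0.967126.
Q̄ = (S_0/π) × [bracket] = (1121/π) × 0.967126 = 345.1 W/m².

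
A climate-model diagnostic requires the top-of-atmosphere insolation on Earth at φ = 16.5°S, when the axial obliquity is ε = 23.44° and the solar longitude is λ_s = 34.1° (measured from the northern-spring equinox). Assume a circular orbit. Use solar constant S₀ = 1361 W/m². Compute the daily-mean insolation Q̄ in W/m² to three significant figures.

Solar declination: sin δ = sin ε · sin λ_s = sin 23.44° × sin 34.1° = 0.22302, so δ = +12.886°.
cos H₀ = −tan(-16.5°) tan(+12.886°) = 0.0678, H₀ = 1.5030 rad.
Bracket: H₀ sin φ sin δ + cos φ cos δ sin H₀ = 1.5030×-0.28402×0.22302 + 0.95882×0.97481×0.99770 = -0.095203 + 0.932518 = 0.837315.
Q̄ = (S₀/π) × [bracket] = (1361/π) × 0.837315 = 362.7 W/m².

Q̄ ≈ 363 W/m²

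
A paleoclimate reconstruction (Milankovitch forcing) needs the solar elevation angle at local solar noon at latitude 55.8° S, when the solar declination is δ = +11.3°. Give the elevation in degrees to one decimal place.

At local noon the hour angle is zero, so the zenith angle equals |ϕ − δ| = |-55.8° − (+11.300°)| = 67.100°.
Elevation = 90° − 67.100° = 22.9°.

22.9°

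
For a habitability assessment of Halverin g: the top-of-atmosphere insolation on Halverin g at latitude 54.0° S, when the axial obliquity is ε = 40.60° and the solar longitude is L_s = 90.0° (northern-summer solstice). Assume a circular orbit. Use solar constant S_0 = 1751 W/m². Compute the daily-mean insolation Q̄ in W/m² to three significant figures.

Solar declination: sin δ = sin ε · sin L_s = sin 40.60° × sin 90.0° = 0.65077, so δ = +40.600°.
cos h₀ = −tan(-54.0°) tan(+40.600°) = 1.1797 ≥ 1 ⇒ polar night, h₀ = 0 and Q̄ = 0.

Q̄ ≈ 0.00 W/m²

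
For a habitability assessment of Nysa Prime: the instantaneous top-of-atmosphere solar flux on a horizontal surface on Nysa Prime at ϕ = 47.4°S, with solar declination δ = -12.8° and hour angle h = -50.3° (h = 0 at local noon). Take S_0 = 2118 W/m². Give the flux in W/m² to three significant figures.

cos θ_z = sin ϕ sin δ + cos ϕ cos δ cos h = 0.163081 + 0.421622 = 0.584703.
Flux = S_0 · cos θ_z = 2118 × 0.584703 = 1238 W/m².

1.24e+03 W/m²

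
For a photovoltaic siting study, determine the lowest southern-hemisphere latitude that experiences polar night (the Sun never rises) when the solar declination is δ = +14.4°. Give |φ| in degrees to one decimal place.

|φ| = 75.6°

Polar night requires cos H₀ = −tan φ tan δ ≥ 1, i.e. tan φ tan δ ≤ −1.
The boundary is |tan φ| · |tan δ| = 1, so |φ| = 90° − |δ| = 90° − 14.4° = 75.6° in the southern hemisphere.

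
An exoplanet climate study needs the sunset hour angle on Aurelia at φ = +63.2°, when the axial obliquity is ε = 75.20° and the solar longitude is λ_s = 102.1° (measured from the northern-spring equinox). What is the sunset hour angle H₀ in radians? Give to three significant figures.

H₀ = 3.14 rad

Solar declination: sin δ = sin ε · sin λ_s = sin 75.20° × sin 102.1° = 0.94534, so δ = +70.969°.
Sunrise equation: cos H₀ = −tan φ · tan δ = -5.7394 ≤ −1, so the host star never sets (polar day) and H₀ = π.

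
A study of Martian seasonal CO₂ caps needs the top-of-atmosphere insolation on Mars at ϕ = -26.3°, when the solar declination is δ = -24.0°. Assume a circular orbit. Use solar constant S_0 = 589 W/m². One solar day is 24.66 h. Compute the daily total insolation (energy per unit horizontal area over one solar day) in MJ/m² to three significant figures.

18.7 MJ/m²

cos h₀ = −tan(-26.3°) tan(-24.000°) = -0.2200, h₀ = 1.7927 rad.
Bracket: h₀ sin ϕ sin δ + cos ϕ cos δ sin h₀ = 1.7927×-0.44307×-0.40674 + 0.89649×0.91355×0.97549 = 0.323070 + 0.798915 = 1.121985.
Q̄ = (S_0/π) × [bracket] = (589/π) × 1.121985 = 210.35 W/m².
Daily total = Q̄ × 24.66 h × 3600 s/h = 210.35 × 24.66 × 3600 / 10⁶ = 18.67 MJ/m².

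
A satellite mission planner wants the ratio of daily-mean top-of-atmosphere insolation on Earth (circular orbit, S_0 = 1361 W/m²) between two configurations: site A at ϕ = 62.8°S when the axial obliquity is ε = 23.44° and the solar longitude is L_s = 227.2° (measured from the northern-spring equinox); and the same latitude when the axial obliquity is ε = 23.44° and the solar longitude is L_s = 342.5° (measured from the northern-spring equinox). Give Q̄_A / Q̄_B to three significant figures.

— Configuration A (ϕ=-62.8°):
Solar declination: sin δ = sin ε · sin L_s = sin 23.44° × sin 227.2° = -0.29187, so δ = -16.970°.
cos h₀ = −tan(-62.8°) tan(-16.970°) = -0.5938, h₀ = 2.2065 rad.
Bracket: h₀ sin ϕ sin δ + cos ϕ cos δ sin h₀ = 2.2065×-0.88942×-0.29187 + 0.45710×0.95646×0.80463 = 0.572796 + 0.351783 = 0.924579.
Q̄ = (S_0/π) × [bracket] = (1361/π) × 0.924579 = 400.55 W/m².
— Configuration B (ϕ=-62.8°):
Solar declination: sin δ = sin ε · sin L_s = sin 23.44° × sin 342.5° = -0.11962, so δ = -6.870°.
cos h₀ = −tan(-62.8°) tan(-6.870°) = -0.2344, h₀ = 1.8074 rad.
Bracket: h₀ sin ϕ sin δ + cos ϕ cos δ sin h₀ = 1.8074×-0.88942×-0.11962 + 0.45710×0.99282×0.97213 = 0.192294 + 0.441170 = 0.633464.
Q̄ = (S_0/π) × [bracket] = (1361/π) × 0.633464 = 274.43 W/m².
Ratio Q̄_A / Q̄_B = 400.55 / 274.43 = 1.460.

Q̄_A / Q̄_B ≈ 1.46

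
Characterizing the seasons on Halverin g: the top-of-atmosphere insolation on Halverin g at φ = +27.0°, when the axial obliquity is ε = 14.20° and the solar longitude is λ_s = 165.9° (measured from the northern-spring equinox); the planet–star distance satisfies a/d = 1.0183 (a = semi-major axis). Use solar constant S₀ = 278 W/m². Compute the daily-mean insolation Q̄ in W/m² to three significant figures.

Q̄ ≈ 85.6 W/m²

Solar declination: sin δ = sin ε · sin λ_s = sin 14.20° × sin 165.9° = 0.05976, so δ = +3.426°.
cos H₀ = −tan(+27.0°) tan(+3.426°) = -0.0305, H₀ = 1.6013 rad.
Bracket: H₀ sin φ sin δ + cos φ cos δ sin H₀ = 1.6013×0.45399×0.05976 + 0.89101×0.99821×0.99953 = 0.043444 + 0.888997 = 0.932441.
Inverse-square distance factor (a/d)² = 1.0183² = 1.036935.
Q̄ = (S₀/π) × 1.036935 × [bracket] = (278/π) × 1.036935 × 0.932441 = 85.56 W/m².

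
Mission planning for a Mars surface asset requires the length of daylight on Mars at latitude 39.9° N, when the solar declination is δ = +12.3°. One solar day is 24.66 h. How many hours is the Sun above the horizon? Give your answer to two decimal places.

cos H₀ = −tan φ · tan δ = −tan(+39.9°) × tan(+12.300°) = -0.1823, so H₀ = 1.7541 rad = 100.50°.
Daylight = 2H₀/(2π) × 24.66 h = (1.7541/π) × 24.66 = 13.77 h.

13.77 h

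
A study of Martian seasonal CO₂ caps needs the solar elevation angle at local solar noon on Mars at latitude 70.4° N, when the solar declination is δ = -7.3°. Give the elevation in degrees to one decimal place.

At local noon the hour angle is zero, so the zenith angle equals |ϕ − δ| = |+70.4° − (-7.300°)| = 77.700°.
Elevation = 90° − 77.700° = 12.3°.

12.3°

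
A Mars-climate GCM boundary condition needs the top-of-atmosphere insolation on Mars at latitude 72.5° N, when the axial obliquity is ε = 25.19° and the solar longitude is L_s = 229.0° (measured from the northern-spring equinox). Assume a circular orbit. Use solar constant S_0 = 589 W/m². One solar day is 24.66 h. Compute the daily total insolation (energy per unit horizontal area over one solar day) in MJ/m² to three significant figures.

0.00 MJ/m²

Solar declination: sin δ = sin ε · sin L_s = sin 25.19° × sin 229.0° = -0.32122, so δ = -18.737°.
cos h₀ = −tan(+72.5°) tan(-18.737°) = 1.0758 ≥ 1 ⇒ polar night, h₀ = 0 and Q̄ = 0.
Daily total = Q̄ × 24.66 h × 3600 s/h = 0.00 MJ/m².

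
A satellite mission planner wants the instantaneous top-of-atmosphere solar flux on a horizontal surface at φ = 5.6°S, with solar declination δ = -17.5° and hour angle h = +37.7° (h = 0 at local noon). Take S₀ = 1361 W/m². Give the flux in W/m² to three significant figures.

1.06e+03 W/m²

cos θ_z = sin φ sin δ + cos φ cos δ cos h = 0.029344 + 0.751002 = 0.780346.
Flux = S₀ · cos θ_z = 1361 × 0.780346 = 1062 W/m².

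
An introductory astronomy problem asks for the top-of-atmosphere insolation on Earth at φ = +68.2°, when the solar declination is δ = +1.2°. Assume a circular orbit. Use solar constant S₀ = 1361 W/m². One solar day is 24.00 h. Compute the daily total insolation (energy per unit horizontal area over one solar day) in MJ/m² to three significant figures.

cos H₀ = −tan(+68.2°) tan(+1.200°) = -0.0524, H₀ = 1.6232 rad.
Bracket: H₀ sin φ sin δ + cos φ cos δ sin H₀ = 1.6232×0.92849×0.02094 + 0.37137×0.99978×0.99863 = 0.031559 + 0.370780 = 0.402339.
Q̄ = (S₀/π) × [bracket] = (1361/π) × 0.402339 = 174.30 W/m².
Daily total = Q̄ × 24.00 h × 3600 s/h = 174.30 × 24.00 × 3600 / 10⁶ = 15.06 MJ/m².

15.1 MJ/m²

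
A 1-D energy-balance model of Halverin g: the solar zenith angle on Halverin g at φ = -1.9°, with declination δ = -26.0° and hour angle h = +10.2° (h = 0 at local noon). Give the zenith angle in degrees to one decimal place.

θ_z = 26.0°

cos θ_z = sin φ sin δ + cos φ cos δ cos h = 0.014534 + 0.884103 = 0.898637.
θ_z = arccos(0.898637) = 26.0°.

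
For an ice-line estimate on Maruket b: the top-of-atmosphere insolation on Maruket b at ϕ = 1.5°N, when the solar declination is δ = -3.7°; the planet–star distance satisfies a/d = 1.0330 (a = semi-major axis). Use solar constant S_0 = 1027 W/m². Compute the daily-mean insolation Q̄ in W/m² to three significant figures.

cos h₀ = −tan(+1.5°) tan(-3.700°) = 0.0017, h₀ = 1.5691 rad.
Bracket: h₀ sin ϕ sin δ + cos ϕ cos δ sin h₀ = 1.5691×0.02618×-0.06453 + 0.99966×0.99792×1.00000 = -0.002651 + 0.997581 = 0.994930.
Inverse-square distance factor (a/d)² = 1.0330² = 1.067089.
Q̄ = (S_0/π) × 1.067089 × [bracket] = (1027/π) × 1.067089 × 0.994930 = 347.1 W/m².

Q̄ ≈ 347 W/m²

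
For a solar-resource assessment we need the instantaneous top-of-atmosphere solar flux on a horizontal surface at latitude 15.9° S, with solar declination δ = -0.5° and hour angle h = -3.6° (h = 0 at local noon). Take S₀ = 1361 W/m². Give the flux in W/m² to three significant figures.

1.31e+03 W/m²

cos θ_z = sin φ sin δ + cos φ cos δ cos h = 0.002391 + 0.959807 = 0.962198.
Flux = S₀ · cos θ_z = 1361 × 0.962198 = 1310 W/m².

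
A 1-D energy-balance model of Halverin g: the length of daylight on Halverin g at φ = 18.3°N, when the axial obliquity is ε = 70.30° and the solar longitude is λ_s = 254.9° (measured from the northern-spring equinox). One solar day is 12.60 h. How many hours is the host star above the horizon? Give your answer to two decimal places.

Solar declination: sin δ = sin ε · sin λ_s = sin 70.30° × sin 254.9° = -0.90896, so δ = -65.363°.
cos H₀ = −tan φ · tan δ = −tan(+18.3°) × tan(-65.363°) = 0.7211, so H₀ = 0.7654 rad = 43.85°.
Daylight = 2H₀/(2π) × 12.60 h = (0.7654/π) × 12.60 = 3.07 h.

3.07 h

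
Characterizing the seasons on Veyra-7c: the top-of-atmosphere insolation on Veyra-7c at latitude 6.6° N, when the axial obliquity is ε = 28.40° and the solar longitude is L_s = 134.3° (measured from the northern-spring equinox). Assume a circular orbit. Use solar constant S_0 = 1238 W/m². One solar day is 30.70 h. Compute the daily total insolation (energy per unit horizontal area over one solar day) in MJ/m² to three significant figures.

43.4 MJ/m²

Solar declination: sin δ = sin ε · sin L_s = sin 28.40° × sin 134.3° = 0.34040, so δ = +19.901°.
cos h₀ = −tan(+6.6°) tan(+19.901°) = -0.0419, h₀ = 1.6127 rad.
Bracket: h₀ sin ϕ sin δ + cos ϕ cos δ sin h₀ = 1.6127×0.11494×0.34040 + 0.99337×0.94028×0.99912 = 0.063098 + 0.933224 = 0.996322.
Q̄ = (S_0/π) × [bracket] = (1238/π) × 0.996322 = 392.62 W/m².
Daily total = Q̄ × 30.70 h × 3600 s/h = 392.62 × 30.70 × 3600 / 10⁶ = 43.39 MJ/m².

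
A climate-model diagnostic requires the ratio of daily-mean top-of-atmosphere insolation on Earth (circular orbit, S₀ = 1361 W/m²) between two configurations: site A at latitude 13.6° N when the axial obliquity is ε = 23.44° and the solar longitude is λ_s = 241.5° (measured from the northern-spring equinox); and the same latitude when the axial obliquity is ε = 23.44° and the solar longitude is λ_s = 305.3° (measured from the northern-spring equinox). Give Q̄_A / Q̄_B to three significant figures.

— Configuration A (φ=+13.6°):
Solar declination: sin δ = sin ε · sin λ_s = sin 23.44° × sin 241.5° = -0.34958, so δ = -20.462°.
cos H₀ = −tan(+13.6°) tan(-20.462°) = 0.0903, H₀ = 1.4804 rad.
Bracket: H₀ sin φ sin δ + cos φ cos δ sin H₀ = 1.4804×0.23514×-0.34958 + 0.97196×0.93691×0.99592 = -0.121689 + 0.906924 = 0.785235.
Q̄ = (S₀/π) × [bracket] = (1361/π) × 0.785235 = 340.18 W/m².
— Configuration B (φ=+13.6°):
Solar declination: sin δ = sin ε · sin λ_s = sin 23.44° × sin 305.3° = -0.32465, so δ = -18.944°.
cos H₀ = −tan(+13.6°) tan(-18.944°) = 0.0830, H₀ = 1.4877 rad.
Bracket: H₀ sin φ sin δ + cos φ cos δ sin H₀ = 1.4877×0.23514×-0.32465 + 0.97196×0.94583×0.99655 = -0.113568 + 0.916137 = 0.802569.
Q̄ = (S₀/π) × [bracket] = (1361/π) × 0.802569 = 347.69 W/m².
Ratio Q̄_A / Q̄_B = 340.18 / 347.69 = 0.9784.

Q̄_A / Q̄_B ≈ 0.978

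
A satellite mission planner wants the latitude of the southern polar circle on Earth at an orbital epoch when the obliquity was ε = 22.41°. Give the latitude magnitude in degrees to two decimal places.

The polar circle is the lowest latitude that experiences at least one full rotation of continuous darkness at the northern-summer solstice; it lies at |φ| = 90° − ε = 90° − 22.41° = 67.59°.

67.59°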